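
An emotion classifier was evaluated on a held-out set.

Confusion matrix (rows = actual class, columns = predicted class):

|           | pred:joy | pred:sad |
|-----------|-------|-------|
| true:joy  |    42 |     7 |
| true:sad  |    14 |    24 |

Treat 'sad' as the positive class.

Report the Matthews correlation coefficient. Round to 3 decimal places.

0.506

MCC = (TP·TN − FP·FN) / √((TP+FP)(TP+FN)(TN+FP)(TN+FN))
Numerator = 24·42 − 7·14 = 910
Denominator = √(31·38·49·56) = √3232432 = 1797.8965
MCC = 910 / 1797.8965 = 0.506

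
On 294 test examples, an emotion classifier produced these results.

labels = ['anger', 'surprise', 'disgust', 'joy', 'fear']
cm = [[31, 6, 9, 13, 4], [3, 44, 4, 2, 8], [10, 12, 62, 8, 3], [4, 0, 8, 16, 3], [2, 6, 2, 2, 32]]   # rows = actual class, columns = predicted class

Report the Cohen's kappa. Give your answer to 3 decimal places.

Observed agreement pₒ = trace/N = 185/294 = 0.6293
Expected agreement pₑ = Σ (rowᵢ·colᵢ)/N² = (63·50 + 61·68 + 95·85 + 31·41 + 44·50)/294² = 0.2180
κ = (pₒ − pₑ)/(1 − pₑ) = (0.6293 − 0.2180)/(1 − 0.2180) = 0.526

0.526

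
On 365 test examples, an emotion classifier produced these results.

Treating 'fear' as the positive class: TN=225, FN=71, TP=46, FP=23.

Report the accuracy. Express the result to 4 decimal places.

0.7425

Accuracy = (TP+TN)/N = (46+225)/365 = 0.7425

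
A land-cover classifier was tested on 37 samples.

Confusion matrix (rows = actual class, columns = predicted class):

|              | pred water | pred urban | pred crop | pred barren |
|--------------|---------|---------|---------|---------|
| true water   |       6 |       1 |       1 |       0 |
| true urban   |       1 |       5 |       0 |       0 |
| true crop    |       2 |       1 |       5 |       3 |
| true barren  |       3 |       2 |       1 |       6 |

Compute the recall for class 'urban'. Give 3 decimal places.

0.833

recall = TP/(TP+FN).
urban: TP=5, FN=1+0+0=1 → 5/6 = 0.8333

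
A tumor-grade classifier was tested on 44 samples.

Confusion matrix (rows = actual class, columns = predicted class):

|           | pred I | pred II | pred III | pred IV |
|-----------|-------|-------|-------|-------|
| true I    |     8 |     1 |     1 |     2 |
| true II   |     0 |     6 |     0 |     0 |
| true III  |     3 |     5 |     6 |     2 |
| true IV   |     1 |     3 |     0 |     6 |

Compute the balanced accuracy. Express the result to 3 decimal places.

0.660

Balanced accuracy = mean of per-class recall.
  I: recall = 8/12 = 0.6667
  II: recall = 6/6 = 1.0000
  III: recall = 6/16 = 0.3750
  IV: recall = 6/10 = 0.6000
Mean = (0.6667 + 1.0000 + 0.3750 + 0.6000) / 4 = 0.660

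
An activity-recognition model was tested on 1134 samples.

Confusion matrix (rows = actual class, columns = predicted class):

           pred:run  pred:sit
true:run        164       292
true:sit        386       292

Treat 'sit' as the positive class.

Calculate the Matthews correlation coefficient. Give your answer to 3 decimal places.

-0.206

MCC = (TP·TN − FP·FN) / √((TP+FP)(TP+FN)(TN+FP)(TN+FN))
Numerator = 292·164 − 292·386 = -64824
Denominator = √(584·678·456·550) = √99304761600 = 315126.5803
MCC = -64824 / 315126.5803 = -0.206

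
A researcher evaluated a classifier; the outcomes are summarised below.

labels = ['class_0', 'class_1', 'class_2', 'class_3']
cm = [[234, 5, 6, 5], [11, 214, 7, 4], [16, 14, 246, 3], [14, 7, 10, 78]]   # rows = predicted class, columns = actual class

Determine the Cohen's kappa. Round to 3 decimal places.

0.839

Observed agreement pₒ = trace/N = 772/874 = 0.8833
Expected agreement pₑ = Σ (rowᵢ·colᵢ)/N² = (275·250 + 240·236 + 269·279 + 90·109)/874² = 0.2752
κ = (pₒ − pₑ)/(1 − pₑ) = (0.8833 − 0.2752)/(1 − 0.2752) = 0.839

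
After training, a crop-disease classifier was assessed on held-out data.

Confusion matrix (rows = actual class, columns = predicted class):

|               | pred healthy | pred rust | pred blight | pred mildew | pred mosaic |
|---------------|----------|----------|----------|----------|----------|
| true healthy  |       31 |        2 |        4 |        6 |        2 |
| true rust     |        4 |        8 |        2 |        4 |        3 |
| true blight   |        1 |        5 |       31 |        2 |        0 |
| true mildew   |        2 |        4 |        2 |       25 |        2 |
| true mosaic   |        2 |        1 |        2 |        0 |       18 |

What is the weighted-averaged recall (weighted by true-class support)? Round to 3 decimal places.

0.693

Per-class recall (TP/(TP+FN)):
  healthy: TP=31, FN=2+4+6+2=14 → 31/45 = 0.6889
  rust: TP=8, FN=4+2+4+3=13 → 8/21 = 0.3810
  blight: TP=31, FN=1+5+2+0=8 → 31/39 = 0.7949
  mildew: TP=25, FN=2+4+2+2=10 → 25/35 = 0.7143
  mosaic: TP=18, FN=2+1+2+0=5 → 18/23 = 0.7826
Weighted-recall = Σ (supportᵢ/N)·recallᵢ with N=163: (45/163)·0.6889 + (21/163)·0.3810 + (39/163)·0.7949 + (35/163)·0.7143 + (23/163)·0.7826 = 0.693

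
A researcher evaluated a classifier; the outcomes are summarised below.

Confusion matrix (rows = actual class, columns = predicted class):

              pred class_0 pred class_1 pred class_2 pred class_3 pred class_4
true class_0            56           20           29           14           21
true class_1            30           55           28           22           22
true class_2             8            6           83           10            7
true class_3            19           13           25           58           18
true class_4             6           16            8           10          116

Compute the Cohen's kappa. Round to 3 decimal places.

Observed agreement pₒ = trace/N = 368/700 = 0.5257
Expected agreement pₑ = Σ (rowᵢ·colᵢ)/N² = (140·119 + 157·110 + 114·173 + 133·114 + 156·184)/700² = 0.1990
κ = (pₒ − pₑ)/(1 − pₑ) = (0.5257 − 0.1990)/(1 − 0.1990) = 0.408

0.408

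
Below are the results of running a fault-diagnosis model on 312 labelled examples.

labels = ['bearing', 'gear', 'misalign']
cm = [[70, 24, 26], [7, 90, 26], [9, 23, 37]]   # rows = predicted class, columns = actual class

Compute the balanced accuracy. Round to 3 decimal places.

0.629

Balanced accuracy = mean of per-class recall.
  bearing: recall = 70/86 = 0.8140
  gear: recall = 90/137 = 0.6569
  misalign: recall = 37/89 = 0.4157
Mean = (0.8140 + 0.6569 + 0.4157) / 3 = 0.629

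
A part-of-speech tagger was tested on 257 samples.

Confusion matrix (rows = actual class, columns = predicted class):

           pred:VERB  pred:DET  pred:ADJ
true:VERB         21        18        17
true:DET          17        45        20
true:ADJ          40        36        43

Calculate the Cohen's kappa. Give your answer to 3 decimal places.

Observed agreement pₒ = trace/N = 109/257 = 0.4241
Expected agreement pₑ = Σ (rowᵢ·colᵢ)/N² = (56·78 + 82·99 + 119·80)/257² = 0.3332
κ = (pₒ − pₑ)/(1 − pₑ) = (0.4241 − 0.3332)/(1 − 0.3332) = 0.136

0.136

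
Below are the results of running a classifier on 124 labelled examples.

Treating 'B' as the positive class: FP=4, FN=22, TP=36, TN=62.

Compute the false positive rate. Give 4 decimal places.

FPR = FP/(FP+TN) = 4/(4+62) = 0.0606

0.0606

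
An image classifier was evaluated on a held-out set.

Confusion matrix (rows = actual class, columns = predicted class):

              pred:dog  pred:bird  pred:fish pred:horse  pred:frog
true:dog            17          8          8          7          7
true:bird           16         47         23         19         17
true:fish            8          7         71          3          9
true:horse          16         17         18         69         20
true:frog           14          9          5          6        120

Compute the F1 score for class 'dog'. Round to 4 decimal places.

0.2881

Take TP from the diagonal, FP from the rest of the 'dog' prediction marginal, FN from the rest of the 'dog' actual marginal.
F1 score = 2·TP/(2·TP+FP+FN).
dog: TP=17, FP=16+8+16+14=54, FN=8+8+7+7=30 → 34/118 = 0.28814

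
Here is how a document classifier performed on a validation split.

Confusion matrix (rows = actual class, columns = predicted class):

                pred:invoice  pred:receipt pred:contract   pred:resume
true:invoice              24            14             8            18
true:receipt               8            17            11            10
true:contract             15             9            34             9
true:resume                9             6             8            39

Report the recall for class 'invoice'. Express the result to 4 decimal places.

0.3750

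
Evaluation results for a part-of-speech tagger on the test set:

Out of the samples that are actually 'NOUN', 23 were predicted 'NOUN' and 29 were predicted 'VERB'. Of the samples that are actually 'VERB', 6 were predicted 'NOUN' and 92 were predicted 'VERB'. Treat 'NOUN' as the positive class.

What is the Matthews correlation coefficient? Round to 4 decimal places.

MCC = (TP·TN − FP·FN) / √((TP+FP)(TP+FN)(TN+FP)(TN+FN))
Numerator = 23·92 − 6·29 = 1942
Denominator = √(29·52·98·121) = √17881864 = 4228.6953
MCC = 1942 / 4228.6953 = 0.4592

0.4592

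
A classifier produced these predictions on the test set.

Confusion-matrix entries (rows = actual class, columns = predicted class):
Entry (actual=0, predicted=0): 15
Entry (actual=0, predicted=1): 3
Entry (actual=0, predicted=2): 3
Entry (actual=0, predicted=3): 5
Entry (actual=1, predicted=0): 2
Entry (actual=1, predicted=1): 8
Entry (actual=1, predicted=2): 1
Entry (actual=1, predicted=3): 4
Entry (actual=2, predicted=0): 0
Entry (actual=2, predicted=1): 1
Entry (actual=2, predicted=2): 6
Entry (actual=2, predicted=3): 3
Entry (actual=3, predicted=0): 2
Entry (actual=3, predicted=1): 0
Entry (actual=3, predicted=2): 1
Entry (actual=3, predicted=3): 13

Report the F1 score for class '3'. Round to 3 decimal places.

Take TP from the diagonal, FP from the rest of the '3' prediction marginal, FN from the rest of the '3' actual marginal.
F1 score = 2·TP/(2·TP+FP+FN).
3: TP=13, FP=5+4+3=12, FN=2+0+1=3 → 26/41 = 0.6341

0.634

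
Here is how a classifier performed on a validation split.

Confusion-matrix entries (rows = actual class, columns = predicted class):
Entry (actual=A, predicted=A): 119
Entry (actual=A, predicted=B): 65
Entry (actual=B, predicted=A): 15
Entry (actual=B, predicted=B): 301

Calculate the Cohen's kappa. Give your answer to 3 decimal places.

0.635

Observed agreement pₒ = trace/N = 420/500 = 0.8400
Expected agreement pₑ = Σ (rowᵢ·colᵢ)/N² = (184·134 + 316·366)/500² = 0.5612
κ = (pₒ − pₑ)/(1 − pₑ) = (0.8400 − 0.5612)/(1 − 0.5612) = 0.635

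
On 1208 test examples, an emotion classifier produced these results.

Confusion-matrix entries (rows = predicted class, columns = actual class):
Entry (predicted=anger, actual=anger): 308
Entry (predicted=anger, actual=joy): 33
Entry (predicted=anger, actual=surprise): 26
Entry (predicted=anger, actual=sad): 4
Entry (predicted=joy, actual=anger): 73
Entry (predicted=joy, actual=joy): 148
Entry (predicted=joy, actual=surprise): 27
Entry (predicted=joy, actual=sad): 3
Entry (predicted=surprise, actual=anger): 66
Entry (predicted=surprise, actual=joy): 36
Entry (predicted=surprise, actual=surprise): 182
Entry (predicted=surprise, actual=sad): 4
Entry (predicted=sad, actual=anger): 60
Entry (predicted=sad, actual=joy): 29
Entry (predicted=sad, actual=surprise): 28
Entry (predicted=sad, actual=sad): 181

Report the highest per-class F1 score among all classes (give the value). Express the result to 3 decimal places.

0.739

Per-class F1 score (2·TP/(2·TP+FP+FN)):
  anger: TP=308, FP=33+26+4=63, FN=73+66+60=199 → 616/878 = 0.7016
  joy: TP=148, FP=73+27+3=103, FN=33+36+29=98 → 296/497 = 0.5956
  surprise: TP=182, FP=66+36+4=106, FN=26+27+28=81 → 364/551 = 0.6606
  sad: TP=181, FP=60+29+28=117, FN=4+3+4=11 → 362/490 = 0.7388
Highest is class 'sad' with F1 score = 0.739.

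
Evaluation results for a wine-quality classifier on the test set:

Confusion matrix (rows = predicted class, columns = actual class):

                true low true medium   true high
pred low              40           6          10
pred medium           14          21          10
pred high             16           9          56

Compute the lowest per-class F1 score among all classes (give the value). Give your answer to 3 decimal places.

Per-class F1 score (2·TP/(2·TP+FP+FN)):
  low: TP=40, FP=6+10=16, FN=14+16=30 → 80/126 = 0.6349
  medium: TP=21, FP=14+10=24, FN=6+9=15 → 42/81 = 0.5185
  high: TP=56, FP=16+9=25, FN=10+10=20 → 112/157 = 0.7134
Lowest is class 'medium' with F1 score = 0.519.

0.519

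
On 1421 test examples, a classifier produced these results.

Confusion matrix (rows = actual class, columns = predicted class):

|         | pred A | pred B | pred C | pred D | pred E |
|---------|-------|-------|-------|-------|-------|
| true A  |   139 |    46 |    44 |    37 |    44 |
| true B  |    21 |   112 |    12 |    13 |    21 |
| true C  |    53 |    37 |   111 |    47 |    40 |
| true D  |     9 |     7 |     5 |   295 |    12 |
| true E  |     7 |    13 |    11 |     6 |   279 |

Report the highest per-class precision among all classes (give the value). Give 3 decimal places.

0.741

Per-class precision (TP/(TP+FP)):
  A: TP=139, FP=21+53+9+7=90 → 139/229 = 0.6070
  B: TP=112, FP=46+37+7+13=103 → 112/215 = 0.5209
  C: TP=111, FP=44+12+5+11=72 → 111/183 = 0.6066
  D: TP=295, FP=37+13+47+6=103 → 295/398 = 0.7412
  E: TP=279, FP=44+21+40+12=117 → 279/396 = 0.7045
Highest is class 'D' with precision = 0.741.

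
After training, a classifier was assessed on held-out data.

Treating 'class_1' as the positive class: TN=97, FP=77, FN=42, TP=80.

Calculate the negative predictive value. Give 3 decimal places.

0.698

NPV = TN/(TN+FN) = 97/(97+42) = 0.698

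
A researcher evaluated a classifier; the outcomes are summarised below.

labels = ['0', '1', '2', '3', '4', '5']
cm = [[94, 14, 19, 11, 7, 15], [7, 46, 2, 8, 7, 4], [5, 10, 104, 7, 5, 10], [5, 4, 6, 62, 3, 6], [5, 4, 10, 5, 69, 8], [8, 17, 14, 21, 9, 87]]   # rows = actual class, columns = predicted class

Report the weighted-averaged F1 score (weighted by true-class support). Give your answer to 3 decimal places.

0.645

Per-class F1 score (2·TP/(2·TP+FP+FN)):
  0: TP=94, FP=7+5+5+5+8=30, FN=14+19+11+7+15=66 → 188/284 = 0.6620
  1: TP=46, FP=14+10+4+4+17=49, FN=7+2+8+7+4=28 → 92/169 = 0.5444
  2: TP=104, FP=19+2+6+10+14=51, FN=5+10+7+5+10=37 → 208/296 = 0.7027
  3: TP=62, FP=11+8+7+5+21=52, FN=5+4+6+3+6=24 → 124/200 = 0.6200
  4: TP=69, FP=7+7+5+3+9=31, FN=5+4+10+5+8=32 → 138/201 = 0.6866
  5: TP=87, FP=15+4+10+6+8=43, FN=8+17+14+21+9=69 → 174/286 = 0.6084
Weighted-F1 score = Σ (supportᵢ/N)·F1 scoreᵢ with N=718: (160/718)·0.6620 + (74/718)·0.5444 + (141/718)·0.7027 + (86/718)·0.6200 + (101/718)·0.6866 + (156/718)·0.6084 = 0.645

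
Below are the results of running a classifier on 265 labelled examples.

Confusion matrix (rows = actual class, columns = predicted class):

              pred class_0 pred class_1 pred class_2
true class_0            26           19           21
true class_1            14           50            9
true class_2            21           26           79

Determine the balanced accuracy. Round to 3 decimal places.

0.569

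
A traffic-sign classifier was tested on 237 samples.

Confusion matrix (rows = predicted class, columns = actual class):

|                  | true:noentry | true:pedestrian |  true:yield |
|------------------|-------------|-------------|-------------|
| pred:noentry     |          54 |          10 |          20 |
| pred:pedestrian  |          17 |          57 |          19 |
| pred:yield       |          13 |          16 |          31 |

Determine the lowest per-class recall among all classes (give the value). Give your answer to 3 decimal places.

0.443

Per-class recall (TP/(TP+FN)):
  noentry: TP=54, FN=17+13=30 → 54/84 = 0.6429
  pedestrian: TP=57, FN=10+16=26 → 57/83 = 0.6867
  yield: TP=31, FN=20+19=39 → 31/70 = 0.4429
Lowest is class 'yield' with recall = 0.443.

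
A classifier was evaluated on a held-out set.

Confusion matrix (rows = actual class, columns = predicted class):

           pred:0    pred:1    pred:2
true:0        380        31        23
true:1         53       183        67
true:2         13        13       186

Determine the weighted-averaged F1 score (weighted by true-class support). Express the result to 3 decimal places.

0.786

Per-class F1 score (2·TP/(2·TP+FP+FN)):
  0: TP=380, FP=53+13=66, FN=31+23=54 → 760/880 = 0.8636
  1: TP=183, FP=31+13=44, FN=53+67=120 → 366/530 = 0.6906
  2: TP=186, FP=23+67=90, FN=13+13=26 → 372/488 = 0.7623
Weighted-F1 score = Σ (supportᵢ/N)·F1 scoreᵢ with N=949: (434/949)·0.8636 + (303/949)·0.6906 + (212/949)·0.7623 = 0.786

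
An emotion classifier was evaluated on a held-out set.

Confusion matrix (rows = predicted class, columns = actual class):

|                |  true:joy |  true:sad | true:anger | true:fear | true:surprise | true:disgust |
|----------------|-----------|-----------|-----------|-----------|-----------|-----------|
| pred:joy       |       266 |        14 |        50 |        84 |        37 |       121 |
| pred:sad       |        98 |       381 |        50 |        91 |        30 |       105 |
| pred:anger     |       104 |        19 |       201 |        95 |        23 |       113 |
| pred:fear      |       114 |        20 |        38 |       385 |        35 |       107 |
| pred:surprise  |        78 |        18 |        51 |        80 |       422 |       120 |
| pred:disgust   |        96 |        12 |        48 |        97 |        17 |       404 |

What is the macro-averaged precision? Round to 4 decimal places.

0.5051

Per-class precision (TP/(TP+FP)):
  joy: TP=266, FP=14+50+84+37+121=306 → 266/572 = 0.46503
  sad: TP=381, FP=98+50+91+30+105=374 → 381/755 = 0.50464
  anger: TP=201, FP=104+19+95+23+113=354 → 201/555 = 0.36216
  fear: TP=385, FP=114+20+38+35+107=314 → 385/699 = 0.55079
  surprise: TP=422, FP=78+18+51+80+120=347 → 422/769 = 0.54876
  disgust: TP=404, FP=96+12+48+97+17=270 → 404/674 = 0.59941
Macro-precision = mean = (0.46503 + 0.50464 + 0.36216 + 0.55079 + 0.54876 + 0.59941) / 6 = 0.5051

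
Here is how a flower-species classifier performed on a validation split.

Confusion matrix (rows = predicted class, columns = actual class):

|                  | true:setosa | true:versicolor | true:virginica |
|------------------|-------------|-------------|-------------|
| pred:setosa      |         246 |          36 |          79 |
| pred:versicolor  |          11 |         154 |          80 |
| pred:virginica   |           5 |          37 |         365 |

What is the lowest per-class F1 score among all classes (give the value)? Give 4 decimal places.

0.6525

Per-class F1 score (2·TP/(2·TP+FP+FN)):
  setosa: TP=246, FP=36+79=115, FN=11+5=16 → 492/623 = 0.78973
  versicolor: TP=154, FP=11+80=91, FN=36+37=73 → 308/472 = 0.65254
  virginica: TP=365, FP=5+37=42, FN=79+80=159 → 730/931 = 0.78410
Lowest is class 'versicolor' with F1 score = 0.6525.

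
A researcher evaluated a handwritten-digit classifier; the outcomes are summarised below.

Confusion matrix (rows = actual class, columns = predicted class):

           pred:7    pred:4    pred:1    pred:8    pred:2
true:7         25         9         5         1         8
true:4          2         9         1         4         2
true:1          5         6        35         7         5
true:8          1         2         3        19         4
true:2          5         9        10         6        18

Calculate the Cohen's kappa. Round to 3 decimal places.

0.403

Observed agreement pₒ = trace/N = 106/201 = 0.5274
Expected agreement pₑ = Σ (rowᵢ·colᵢ)/N² = (48·38 + 18·35 + 58·54 + 29·37 + 48·37)/201² = 0.2088
κ = (pₒ − pₑ)/(1 − pₑ) = (0.5274 − 0.2088)/(1 − 0.2088) = 0.403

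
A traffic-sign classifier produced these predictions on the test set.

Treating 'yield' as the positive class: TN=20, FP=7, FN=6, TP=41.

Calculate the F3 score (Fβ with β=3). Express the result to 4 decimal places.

0.8705

Fβ = (1+β²)·TP / ((1+β²)·TP + β²·FN + FP), with β²=9
= 10·41 / (10·41 + 9·6 + 7) = 0.8705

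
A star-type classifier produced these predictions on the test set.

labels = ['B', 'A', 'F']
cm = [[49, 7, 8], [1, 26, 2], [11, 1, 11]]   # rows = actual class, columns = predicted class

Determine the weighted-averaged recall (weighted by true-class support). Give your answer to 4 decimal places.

Per-class recall (TP/(TP+FN)):
  B: TP=49, FN=7+8=15 → 49/64 = 0.76563
  A: TP=26, FN=1+2=3 → 26/29 = 0.89655
  F: TP=11, FN=11+1=12 → 11/23 = 0.47826
Weighted-recall = Σ (supportᵢ/N)·recallᵢ with N=116: (64/116)·0.76563 + (29/116)·0.89655 + (23/116)·0.47826 = 0.7414

0.7414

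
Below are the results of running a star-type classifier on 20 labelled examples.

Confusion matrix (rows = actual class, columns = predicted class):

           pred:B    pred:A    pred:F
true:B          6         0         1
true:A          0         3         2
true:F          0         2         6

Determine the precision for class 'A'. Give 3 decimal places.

0.600

Treat 'A' as positive and all other classes as negative.
precision = TP/(TP+FP).
A: TP=3, FP=0+2=2 → 3/5 = 0.6000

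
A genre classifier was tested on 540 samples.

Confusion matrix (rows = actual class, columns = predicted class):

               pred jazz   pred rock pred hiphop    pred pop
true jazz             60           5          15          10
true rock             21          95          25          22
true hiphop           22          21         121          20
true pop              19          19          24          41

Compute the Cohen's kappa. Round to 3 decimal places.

Observed agreement pₒ = trace/N = 317/540 = 0.5870
Expected agreement pₑ = Σ (rowᵢ·colᵢ)/N² = (90·122 + 163·140 + 184·185 + 103·93)/540² = 0.2655
κ = (pₒ − pₑ)/(1 − pₑ) = (0.5870 − 0.2655)/(1 − 0.2655) = 0.438

0.438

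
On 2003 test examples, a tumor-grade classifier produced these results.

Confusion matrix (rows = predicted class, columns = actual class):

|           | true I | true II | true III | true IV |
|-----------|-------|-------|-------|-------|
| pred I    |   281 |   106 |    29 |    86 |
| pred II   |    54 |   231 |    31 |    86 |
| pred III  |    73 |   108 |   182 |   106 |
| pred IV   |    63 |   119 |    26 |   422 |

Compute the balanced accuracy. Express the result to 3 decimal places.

Balanced accuracy = mean of per-class recall.
  I: recall = 281/471 = 0.5966
  II: recall = 231/564 = 0.4096
  III: recall = 182/268 = 0.6791
  IV: recall = 422/700 = 0.6029
Mean = (0.5966 + 0.4096 + 0.6791 + 0.6029) / 4 = 0.572

0.572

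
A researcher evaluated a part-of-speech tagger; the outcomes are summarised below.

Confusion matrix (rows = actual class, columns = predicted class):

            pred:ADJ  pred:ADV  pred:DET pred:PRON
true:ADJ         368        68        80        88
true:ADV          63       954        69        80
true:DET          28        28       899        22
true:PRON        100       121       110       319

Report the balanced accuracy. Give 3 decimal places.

Balanced accuracy = mean of per-class recall.
  ADJ: recall = 368/604 = 0.6093
  ADV: recall = 954/1166 = 0.8182
  DET: recall = 899/977 = 0.9202
  PRON: recall = 319/650 = 0.4908
Mean = (0.6093 + 0.8182 + 0.9202 + 0.4908) / 4 = 0.710

0.710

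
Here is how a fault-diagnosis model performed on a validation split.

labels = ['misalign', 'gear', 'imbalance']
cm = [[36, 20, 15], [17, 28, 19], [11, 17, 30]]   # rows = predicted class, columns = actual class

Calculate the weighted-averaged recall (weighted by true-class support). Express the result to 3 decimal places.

Per-class recall (TP/(TP+FN)):
  misalign: TP=36, FN=17+11=28 → 36/64 = 0.5625
  gear: TP=28, FN=20+17=37 → 28/65 = 0.4308
  imbalance: TP=30, FN=15+19=34 → 30/64 = 0.4688
Weighted-recall = Σ (supportᵢ/N)·recallᵢ with N=193: (64/193)·0.5625 + (65/193)·0.4308 + (64/193)·0.4688 = 0.487

0.487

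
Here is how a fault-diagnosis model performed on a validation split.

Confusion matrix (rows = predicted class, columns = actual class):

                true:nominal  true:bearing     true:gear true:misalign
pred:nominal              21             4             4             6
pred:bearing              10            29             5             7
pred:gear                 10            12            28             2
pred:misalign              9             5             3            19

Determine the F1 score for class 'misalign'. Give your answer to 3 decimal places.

Treat 'misalign' as positive and all other classes as negative.
F1 score = 2·TP/(2·TP+FP+FN).
misalign: TP=19, FP=9+5+3=17, FN=6+7+2=15 → 38/70 = 0.5429

0.543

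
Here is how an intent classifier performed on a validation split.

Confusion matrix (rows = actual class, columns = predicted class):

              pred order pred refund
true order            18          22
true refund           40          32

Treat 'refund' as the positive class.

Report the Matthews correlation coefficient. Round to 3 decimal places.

-0.101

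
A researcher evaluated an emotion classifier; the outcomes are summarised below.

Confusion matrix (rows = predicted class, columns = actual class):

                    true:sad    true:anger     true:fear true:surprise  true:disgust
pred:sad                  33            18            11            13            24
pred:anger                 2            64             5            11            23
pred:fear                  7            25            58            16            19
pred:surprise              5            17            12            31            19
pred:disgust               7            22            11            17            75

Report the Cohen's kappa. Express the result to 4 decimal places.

Observed agreement pₒ = trace/N = 261/545 = 0.47890
Expected agreement pₑ = Σ (rowᵢ·colᵢ)/N² = (54·99 + 146·105 + 97·125 + 88·84 + 160·132)/545² = 0.20642
κ = (pₒ − pₑ)/(1 − pₑ) = (0.47890 − 0.20642)/(1 − 0.20642) = 0.3434

0.3434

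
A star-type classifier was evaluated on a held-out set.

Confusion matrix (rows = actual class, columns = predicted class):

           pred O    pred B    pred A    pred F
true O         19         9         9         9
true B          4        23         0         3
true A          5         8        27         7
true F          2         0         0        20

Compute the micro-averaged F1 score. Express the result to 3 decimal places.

Micro-averaging pools counts across classes: ΣTP=89, ΣFP=56, ΣFN=56.
Micro-F1 score = 2·TP/(2·TP+FP+FN) on pooled counts = 0.614 (equals overall accuracy in single-label multiclass).

0.614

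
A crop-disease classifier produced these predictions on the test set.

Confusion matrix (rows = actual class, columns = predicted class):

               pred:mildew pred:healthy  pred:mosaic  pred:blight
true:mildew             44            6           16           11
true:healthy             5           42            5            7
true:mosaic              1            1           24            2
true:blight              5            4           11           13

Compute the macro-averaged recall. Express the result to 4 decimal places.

Per-class recall (TP/(TP+FN)):
  mildew: TP=44, FN=6+16+11=33 → 44/77 = 0.57143
  healthy: TP=42, FN=5+5+7=17 → 42/59 = 0.71186
  mosaic: TP=24, FN=1+1+2=4 → 24/28 = 0.85714
  blight: TP=13, FN=5+4+11=20 → 13/33 = 0.39394
Macro-recall = mean = (0.57143 + 0.71186 + 0.85714 + 0.39394) / 4 = 0.6336

0.6336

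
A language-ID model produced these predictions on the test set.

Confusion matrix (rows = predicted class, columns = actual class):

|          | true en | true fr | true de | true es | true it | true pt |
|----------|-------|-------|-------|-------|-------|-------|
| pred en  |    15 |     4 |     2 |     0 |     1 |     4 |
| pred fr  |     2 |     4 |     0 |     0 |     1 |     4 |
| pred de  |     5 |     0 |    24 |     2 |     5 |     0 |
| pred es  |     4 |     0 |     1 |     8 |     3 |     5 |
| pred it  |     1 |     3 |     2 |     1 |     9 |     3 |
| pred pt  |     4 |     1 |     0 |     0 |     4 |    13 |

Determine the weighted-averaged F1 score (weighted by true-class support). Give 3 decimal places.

0.534

Per-class F1 score (2·TP/(2·TP+FP+FN)):
  en: TP=15, FP=4+2+0+1+4=11, FN=2+5+4+1+4=16 → 30/57 = 0.5263
  fr: TP=4, FP=2+0+0+1+4=7, FN=4+0+0+3+1=8 → 8/23 = 0.3478
  de: TP=24, FP=5+0+2+5+0=12, FN=2+0+1+2+0=5 → 48/65 = 0.7385
  es: TP=8, FP=4+0+1+3+5=13, FN=0+0+2+1+0=3 → 16/32 = 0.5000
  it: TP=9, FP=1+3+2+1+3=10, FN=1+1+5+3+4=14 → 18/42 = 0.4286
  pt: TP=13, FP=4+1+0+0+4=9, FN=4+4+0+5+3=16 → 26/51 = 0.5098
Weighted-F1 score = Σ (supportᵢ/N)·F1 scoreᵢ with N=135: (31/135)·0.5263 + (12/135)·0.3478 + (29/135)·0.7385 + (11/135)·0.5000 + (23/135)·0.4286 + (29/135)·0.5098 = 0.534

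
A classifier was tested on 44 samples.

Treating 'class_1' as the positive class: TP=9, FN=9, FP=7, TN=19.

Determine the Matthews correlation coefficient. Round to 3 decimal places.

0.236

MCC = (TP·TN − FP·FN) / √((TP+FP)(TP+FN)(TN+FP)(TN+FN))
Numerator = 9·19 − 7·9 = 108
Denominator = √(16·18·26·28) = √209664 = 457.8908
MCC = 108 / 457.8908 = 0.236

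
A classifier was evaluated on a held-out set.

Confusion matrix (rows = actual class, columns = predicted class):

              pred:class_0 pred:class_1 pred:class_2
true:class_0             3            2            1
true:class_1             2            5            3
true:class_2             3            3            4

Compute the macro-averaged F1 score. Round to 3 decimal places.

Per-class F1 score (2·TP/(2·TP+FP+FN)):
  class_0: TP=3, FP=2+3=5, FN=2+1=3 → 6/14 = 0.4286
  class_1: TP=5, FP=2+3=5, FN=2+3=5 → 10/20 = 0.5000
  class_2: TP=4, FP=1+3=4, FN=3+3=6 → 8/18 = 0.4444
Macro-F1 score = mean = (0.4286 + 0.5000 + 0.4444) / 3 = 0.458

0.458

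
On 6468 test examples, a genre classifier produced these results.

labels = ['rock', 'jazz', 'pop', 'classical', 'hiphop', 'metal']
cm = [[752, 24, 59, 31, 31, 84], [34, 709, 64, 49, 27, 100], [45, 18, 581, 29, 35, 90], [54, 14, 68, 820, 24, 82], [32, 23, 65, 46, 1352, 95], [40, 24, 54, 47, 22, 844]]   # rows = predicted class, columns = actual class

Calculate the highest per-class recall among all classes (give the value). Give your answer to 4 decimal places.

0.9068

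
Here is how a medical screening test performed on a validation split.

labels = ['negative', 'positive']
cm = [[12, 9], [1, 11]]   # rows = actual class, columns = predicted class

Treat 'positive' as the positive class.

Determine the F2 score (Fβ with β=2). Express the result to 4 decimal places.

Fβ = (1+β²)·TP / ((1+β²)·TP + β²·FN + FP), with β²=4
= 5·11 / (5·11 + 4·1 + 9) = 0.8088

0.8088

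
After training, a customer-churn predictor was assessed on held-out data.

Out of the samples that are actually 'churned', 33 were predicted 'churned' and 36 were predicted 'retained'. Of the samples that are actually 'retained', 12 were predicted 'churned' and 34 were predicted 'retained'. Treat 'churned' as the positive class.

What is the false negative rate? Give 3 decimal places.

0.522

FNR = FN/(FN+TP) = 36/(36+33) = 0.522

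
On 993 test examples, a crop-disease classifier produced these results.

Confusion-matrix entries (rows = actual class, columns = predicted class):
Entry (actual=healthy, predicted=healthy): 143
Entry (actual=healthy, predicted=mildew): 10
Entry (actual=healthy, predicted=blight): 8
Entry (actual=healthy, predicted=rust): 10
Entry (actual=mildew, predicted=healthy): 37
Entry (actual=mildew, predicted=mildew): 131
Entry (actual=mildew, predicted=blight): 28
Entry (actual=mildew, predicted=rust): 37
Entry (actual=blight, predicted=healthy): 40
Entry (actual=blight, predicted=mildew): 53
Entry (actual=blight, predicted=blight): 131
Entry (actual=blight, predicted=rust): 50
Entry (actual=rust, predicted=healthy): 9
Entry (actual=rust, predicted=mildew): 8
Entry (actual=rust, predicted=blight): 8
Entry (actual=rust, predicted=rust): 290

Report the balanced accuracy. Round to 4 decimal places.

Balanced accuracy = mean of per-class recall.
  healthy: recall = 143/171 = 0.83626
  mildew: recall = 131/233 = 0.56223
  blight: recall = 131/274 = 0.47810
  rust: recall = 290/315 = 0.92063
Mean = (0.83626 + 0.56223 + 0.47810 + 0.92063) / 4 = 0.6993

0.6993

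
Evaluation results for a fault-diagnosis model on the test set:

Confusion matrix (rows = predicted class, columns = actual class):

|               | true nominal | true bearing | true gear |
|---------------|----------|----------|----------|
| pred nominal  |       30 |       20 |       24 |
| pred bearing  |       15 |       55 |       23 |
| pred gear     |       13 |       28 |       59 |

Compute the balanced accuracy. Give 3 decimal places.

Balanced accuracy = mean of per-class recall.
  nominal: recall = 30/58 = 0.5172
  bearing: recall = 55/103 = 0.5340
  gear: recall = 59/106 = 0.5566
Mean = (0.5172 + 0.5340 + 0.5566) / 3 = 0.536

0.536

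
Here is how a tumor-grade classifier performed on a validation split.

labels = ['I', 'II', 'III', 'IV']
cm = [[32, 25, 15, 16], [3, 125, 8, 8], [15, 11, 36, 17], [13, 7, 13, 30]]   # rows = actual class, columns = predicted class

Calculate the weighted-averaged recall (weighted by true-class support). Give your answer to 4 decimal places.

0.5963

Per-class recall (TP/(TP+FN)):
  I: TP=32, FN=25+15+16=56 → 32/88 = 0.36364
  II: TP=125, FN=3+8+8=19 → 125/144 = 0.86806
  III: TP=36, FN=15+11+17=43 → 36/79 = 0.45570
  IV: TP=30, FN=13+7+13=33 → 30/63 = 0.47619
Weighted-recall = Σ (supportᵢ/N)·recallᵢ with N=374: (88/374)·0.36364 + (144/374)·0.86806 + (79/374)·0.45570 + (63/374)·0.47619 = 0.5963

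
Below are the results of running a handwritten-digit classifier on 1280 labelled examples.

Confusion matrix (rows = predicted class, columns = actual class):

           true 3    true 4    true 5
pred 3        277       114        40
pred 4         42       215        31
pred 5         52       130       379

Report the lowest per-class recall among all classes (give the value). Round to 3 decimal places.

0.468

Per-class recall (TP/(TP+FN)):
  3: TP=277, FN=42+52=94 → 277/371 = 0.7466
  4: TP=215, FN=114+130=244 → 215/459 = 0.4684
  5: TP=379, FN=40+31=71 → 379/450 = 0.8422
Lowest is class '4' with recall = 0.468.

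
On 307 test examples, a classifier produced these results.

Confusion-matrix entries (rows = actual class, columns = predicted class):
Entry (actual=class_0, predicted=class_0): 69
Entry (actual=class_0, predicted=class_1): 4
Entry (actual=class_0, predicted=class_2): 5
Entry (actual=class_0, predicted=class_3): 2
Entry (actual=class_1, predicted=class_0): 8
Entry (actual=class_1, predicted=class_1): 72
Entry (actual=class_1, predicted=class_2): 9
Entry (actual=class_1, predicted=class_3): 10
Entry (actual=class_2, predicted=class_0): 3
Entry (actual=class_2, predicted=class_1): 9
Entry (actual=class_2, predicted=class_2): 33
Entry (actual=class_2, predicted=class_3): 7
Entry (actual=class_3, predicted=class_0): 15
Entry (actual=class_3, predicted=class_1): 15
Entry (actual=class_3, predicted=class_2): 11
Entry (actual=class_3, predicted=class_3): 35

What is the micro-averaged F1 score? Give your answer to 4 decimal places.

Micro-averaging pools counts across classes: ΣTP=209, ΣFP=98, ΣFN=98.
Micro-F1 score = 2·TP/(2·TP+FP+FN) on pooled counts = 0.6808 (equals overall accuracy in single-label multiclass).

0.6808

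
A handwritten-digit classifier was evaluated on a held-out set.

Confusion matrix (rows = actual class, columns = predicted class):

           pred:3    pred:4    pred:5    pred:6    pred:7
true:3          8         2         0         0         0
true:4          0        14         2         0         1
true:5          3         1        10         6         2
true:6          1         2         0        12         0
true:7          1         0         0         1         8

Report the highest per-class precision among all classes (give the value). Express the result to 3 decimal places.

Per-class precision (TP/(TP+FP)):
  3: TP=8, FP=0+3+1+1=5 → 8/13 = 0.6154
  4: TP=14, FP=2+1+2+0=5 → 14/19 = 0.7368
  5: TP=10, FP=0+2+0+0=2 → 10/12 = 0.8333
  6: TP=12, FP=0+0+6+1=7 → 12/19 = 0.6316
  7: TP=8, FP=0+1+2+0=3 → 8/11 = 0.7273
Highest is class '5' with precision = 0.833.

0.833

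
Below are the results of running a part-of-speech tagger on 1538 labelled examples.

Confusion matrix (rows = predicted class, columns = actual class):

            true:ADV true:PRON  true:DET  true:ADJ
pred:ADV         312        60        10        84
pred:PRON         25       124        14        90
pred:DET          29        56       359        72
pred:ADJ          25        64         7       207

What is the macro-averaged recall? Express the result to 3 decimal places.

Per-class recall (TP/(TP+FN)):
  ADV: TP=312, FN=25+29+25=79 → 312/391 = 0.7980
  PRON: TP=124, FN=60+56+64=180 → 124/304 = 0.4079
  DET: TP=359, FN=10+14+7=31 → 359/390 = 0.9205
  ADJ: TP=207, FN=84+90+72=246 → 207/453 = 0.4570
Macro-recall = mean = (0.7980 + 0.4079 + 0.9205 + 0.4570) / 4 = 0.646

0.646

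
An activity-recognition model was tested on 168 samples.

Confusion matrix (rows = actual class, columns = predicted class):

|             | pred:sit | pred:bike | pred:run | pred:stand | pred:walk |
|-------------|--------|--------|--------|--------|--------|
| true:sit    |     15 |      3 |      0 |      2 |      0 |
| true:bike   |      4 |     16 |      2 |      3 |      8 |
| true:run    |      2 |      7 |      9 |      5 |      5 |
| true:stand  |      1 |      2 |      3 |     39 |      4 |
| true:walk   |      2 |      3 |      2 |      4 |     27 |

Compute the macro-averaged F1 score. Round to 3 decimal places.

Per-class F1 score (2·TP/(2·TP+FP+FN)):
  sit: TP=15, FP=4+2+1+2=9, FN=3+0+2+0=5 → 30/44 = 0.6818
  bike: TP=16, FP=3+7+2+3=15, FN=4+2+3+8=17 → 32/64 = 0.5000
  run: TP=9, FP=0+2+3+2=7, FN=2+7+5+5=19 → 18/44 = 0.4091
  stand: TP=39, FP=2+3+5+4=14, FN=1+2+3+4=10 → 78/102 = 0.7647
  walk: TP=27, FP=0+8+5+4=17, FN=2+3+2+4=11 → 54/82 = 0.6585
Macro-F1 score = mean = (0.6818 + 0.5000 + 0.4091 + 0.7647 + 0.6585) / 5 = 0.603

0.603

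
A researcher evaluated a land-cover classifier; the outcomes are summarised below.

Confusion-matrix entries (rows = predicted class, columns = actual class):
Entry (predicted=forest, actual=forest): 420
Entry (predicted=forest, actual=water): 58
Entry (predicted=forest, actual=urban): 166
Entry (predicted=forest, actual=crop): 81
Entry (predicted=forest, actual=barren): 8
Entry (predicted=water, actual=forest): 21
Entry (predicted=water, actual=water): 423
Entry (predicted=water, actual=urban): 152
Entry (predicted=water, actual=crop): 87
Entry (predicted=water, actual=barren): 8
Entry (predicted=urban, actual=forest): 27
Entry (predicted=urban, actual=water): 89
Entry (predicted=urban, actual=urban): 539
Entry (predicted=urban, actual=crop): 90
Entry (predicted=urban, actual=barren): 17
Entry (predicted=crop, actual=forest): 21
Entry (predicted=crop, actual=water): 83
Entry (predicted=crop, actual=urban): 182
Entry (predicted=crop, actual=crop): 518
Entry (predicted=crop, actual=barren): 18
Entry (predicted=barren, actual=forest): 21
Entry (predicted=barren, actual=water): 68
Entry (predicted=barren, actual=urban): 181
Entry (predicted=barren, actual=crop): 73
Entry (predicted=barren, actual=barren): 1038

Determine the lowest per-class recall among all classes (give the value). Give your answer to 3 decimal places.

Per-class recall (TP/(TP+FN)):
  forest: TP=420, FN=21+27+21+21=90 → 420/510 = 0.8235
  water: TP=423, FN=58+89+83+68=298 → 423/721 = 0.5867
  urban: TP=539, FN=166+152+182+181=681 → 539/1220 = 0.4418
  crop: TP=518, FN=81+87+90+73=331 → 518/849 = 0.6101
  barren: TP=1038, FN=8+8+17+18=51 → 1038/1089 = 0.9532
Lowest is class 'urban' with recall = 0.442.

0.442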